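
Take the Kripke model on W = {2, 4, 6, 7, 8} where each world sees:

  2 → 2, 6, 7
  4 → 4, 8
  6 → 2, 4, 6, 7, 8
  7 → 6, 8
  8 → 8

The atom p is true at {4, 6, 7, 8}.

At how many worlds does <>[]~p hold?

2: successors {2, 6, 7}; []~p there: 2:F, 6:F, 7:F. ✗
4: successors {4, 8}; []~p there: 4:F, 8:F. ✗
6: successors {2, 4, 6, 7, 8}; []~p there: 2:F, 4:F, 6:F, 7:F, 8:F. ✗
7: successors {6, 8}; []~p there: 6:F, 8:F. ✗
8: successors {8}; []~p there: 8:F. ✗
Satisfying worlds: ∅.

0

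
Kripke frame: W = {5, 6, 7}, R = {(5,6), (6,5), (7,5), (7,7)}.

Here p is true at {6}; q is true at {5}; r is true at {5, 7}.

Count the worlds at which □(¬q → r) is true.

2

5: successors {6}; ¬q → r there: 6:F. ✗
6: successors {5}; ¬q → r there: 5:T. ✓
7: successors {5, 7}; ¬q → r there: 5:T, 7:T. ✓
Satisfying worlds: {6, 7}.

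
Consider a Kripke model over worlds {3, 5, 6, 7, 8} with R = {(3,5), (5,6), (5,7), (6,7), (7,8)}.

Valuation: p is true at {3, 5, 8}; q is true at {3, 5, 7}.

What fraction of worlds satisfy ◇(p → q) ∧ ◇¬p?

3: ◇(p → q) is T, ◇¬p is F. ✗
5: ◇(p → q) is T, ◇¬p is T. ✓
6: ◇(p → q) is T, ◇¬p is T. ✓
7: ◇(p → q) is F, ◇¬p is F. ✗
8: ◇(p → q) is F, ◇¬p is F. ✗
That's 2 of 5 worlds, so 2/5.

2/5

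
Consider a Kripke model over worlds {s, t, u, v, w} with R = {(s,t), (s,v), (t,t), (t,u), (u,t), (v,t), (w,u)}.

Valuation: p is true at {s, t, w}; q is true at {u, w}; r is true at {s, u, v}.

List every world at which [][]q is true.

∅

s: successors {t, v}; []q there: t:F, v:F. ✗
t: successors {t, u}; []q there: t:F, u:F. ✗
u: successors {t}; []q there: t:F. ✗
v: successors {t}; []q there: t:F. ✗
w: successors {u}; []q there: u:F. ✗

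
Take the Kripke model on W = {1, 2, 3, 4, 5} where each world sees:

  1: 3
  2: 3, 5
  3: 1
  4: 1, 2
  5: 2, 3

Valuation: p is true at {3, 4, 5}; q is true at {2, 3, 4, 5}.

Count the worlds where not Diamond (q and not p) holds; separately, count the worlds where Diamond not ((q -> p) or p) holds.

For not Diamond (q and not p):
1: Diamond (q and not p) is F. ✓
2: Diamond (q and not p) is F. ✓
3: Diamond (q and not p) is F. ✓
4: Diamond (q and not p) is T. ✗
5: Diamond (q and not p) is T. ✗
— 3 worlds.
For Diamond not ((q -> p) or p):
1: successors {3}; not ((q -> p) or p) there: 3:F. ✗
2: successors {3, 5}; not ((q -> p) or p) there: 3:F, 5:F. ✗
3: successors {1}; not ((q -> p) or p) there: 1:F. ✗
4: successors {1, 2}; not ((q -> p) or p) there: 1:F, 2:T. ✓
5: successors {2, 3}; not ((q -> p) or p) there: 2:T, 3:F. ✓
— 2 worlds.

3 and 2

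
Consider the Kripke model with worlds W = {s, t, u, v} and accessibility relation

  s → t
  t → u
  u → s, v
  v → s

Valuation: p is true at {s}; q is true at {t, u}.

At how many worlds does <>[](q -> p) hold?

s: successors {t}; [](q -> p) there: t:F. ✗
t: successors {u}; [](q -> p) there: u:T. ✓
u: successors {s, v}; [](q -> p) there: s:F, v:T. ✓
v: successors {s}; [](q -> p) there: s:F. ✗
Satisfying worlds: {t, u}.

2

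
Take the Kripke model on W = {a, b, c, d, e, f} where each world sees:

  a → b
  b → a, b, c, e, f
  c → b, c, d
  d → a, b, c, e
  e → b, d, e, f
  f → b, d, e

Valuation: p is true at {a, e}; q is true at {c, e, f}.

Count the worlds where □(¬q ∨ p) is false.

4

a: successors {b}; ¬q ∨ p there: b:T. ✓
b: successors {a, b, c, e, f}; ¬q ∨ p there: a:T, b:T, c:F, e:T, f:F. ✗
c: successors {b, c, d}; ¬q ∨ p there: b:T, c:F, d:T. ✗
d: successors {a, b, c, e}; ¬q ∨ p there: a:T, b:T, c:F, e:T. ✗
e: successors {b, d, e, f}; ¬q ∨ p there: b:T, d:T, e:T, f:F. ✗
f: successors {b, d, e}; ¬q ∨ p there: b:T, d:T, e:T. ✓
Satisfying worlds: {a, f}.
So □(¬q ∨ p) fails at the other 4 worlds.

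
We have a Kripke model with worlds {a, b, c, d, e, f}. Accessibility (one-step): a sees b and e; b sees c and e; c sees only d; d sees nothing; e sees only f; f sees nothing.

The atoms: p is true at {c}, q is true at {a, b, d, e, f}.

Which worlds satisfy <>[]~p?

{a, b, c, e}

a: successors {b, e}; []~p there: b:F, e:T. ✓
b: successors {c, e}; []~p there: c:T, e:T. ✓
c: successors {d}; []~p there: d:T. ✓
d: no successors, so <>[]~p fails. ✗
e: successors {f}; []~p there: f:T. ✓
f: no successors, so <>[]~p fails. ✗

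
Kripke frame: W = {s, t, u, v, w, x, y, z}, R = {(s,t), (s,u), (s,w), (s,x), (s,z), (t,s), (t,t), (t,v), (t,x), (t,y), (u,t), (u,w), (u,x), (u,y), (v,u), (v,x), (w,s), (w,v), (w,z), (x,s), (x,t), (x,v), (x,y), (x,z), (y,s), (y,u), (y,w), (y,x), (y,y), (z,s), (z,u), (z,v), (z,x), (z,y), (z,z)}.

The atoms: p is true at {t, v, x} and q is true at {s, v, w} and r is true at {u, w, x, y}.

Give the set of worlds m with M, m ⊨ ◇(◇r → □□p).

s: successors {t, u, w, x, z}; ◇r → □□p there: t:F, u:F, w:T, x:F, z:F. ✓
t: successors {s, t, v, x, y}; ◇r → □□p there: s:F, t:F, v:F, x:F, y:F. ✗
u: successors {t, w, x, y}; ◇r → □□p there: t:F, w:T, x:F, y:F. ✓
v: successors {u, x}; ◇r → □□p there: u:F, x:F. ✗
w: successors {s, v, z}; ◇r → □□p there: s:F, v:F, z:F. ✗
x: successors {s, t, v, y, z}; ◇r → □□p there: s:F, t:F, v:F, y:F, z:F. ✗
y: successors {s, u, w, x, y}; ◇r → □□p there: s:F, u:F, w:T, x:F, y:F. ✓
z: successors {s, u, v, x, y, z}; ◇r → □□p there: s:F, u:F, v:F, x:F, y:F, z:F. ✗

{s, u, y}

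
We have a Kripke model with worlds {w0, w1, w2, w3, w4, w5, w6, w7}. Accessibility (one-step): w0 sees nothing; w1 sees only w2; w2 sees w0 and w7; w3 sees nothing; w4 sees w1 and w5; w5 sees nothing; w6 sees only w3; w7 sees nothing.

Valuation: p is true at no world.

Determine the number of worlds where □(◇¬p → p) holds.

6

w0: no successors, so □(◇¬p → p) holds vacuously. ✓
w1: successors {w2}; ◇¬p → p there: w2:F. ✗
w2: successors {w0, w7}; ◇¬p → p there: w0:T, w7:T. ✓
w3: no successors, so □(◇¬p → p) holds vacuously. ✓
w4: successors {w1, w5}; ◇¬p → p there: w1:F, w5:T. ✗
w5: no successors, so □(◇¬p → p) holds vacuously. ✓
w6: successors {w3}; ◇¬p → p there: w3:T. ✓
w7: no successors, so □(◇¬p → p) holds vacuously. ✓
Satisfying worlds: {w0, w2, w3, w5, w6, w7}.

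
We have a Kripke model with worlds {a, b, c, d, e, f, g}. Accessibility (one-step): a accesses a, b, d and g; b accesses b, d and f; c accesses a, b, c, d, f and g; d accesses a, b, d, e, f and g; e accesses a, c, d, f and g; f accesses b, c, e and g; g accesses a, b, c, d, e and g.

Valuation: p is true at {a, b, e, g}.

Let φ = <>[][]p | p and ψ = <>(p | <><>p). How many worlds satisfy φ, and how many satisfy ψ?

For <>[][]p | p:
a: <>[][]p is F, p is T. ✓
b: <>[][]p is F, p is T. ✓
c: <>[][]p is F, p is F. ✗
d: <>[][]p is F, p is F. ✗
e: <>[][]p is F, p is T. ✓
f: <>[][]p is F, p is F. ✗
g: <>[][]p is F, p is T. ✓
— 4 worlds.
For <>(p | <><>p):
a: successors {a, b, d, g}; p | <><>p there: a:T, b:T, d:T, g:T. ✓
b: successors {b, d, f}; p | <><>p there: b:T, d:T, f:T. ✓
c: successors {a, b, c, d, f, g}; p | <><>p there: a:T, b:T, c:T, d:T, f:T, g:T. ✓
d: successors {a, b, d, e, f, g}; p | <><>p there: a:T, b:T, d:T, e:T, f:T, g:T. ✓
e: successors {a, c, d, f, g}; p | <><>p there: a:T, c:T, d:T, f:T, g:T. ✓
f: successors {b, c, e, g}; p | <><>p there: b:T, c:T, e:T, g:T. ✓
g: successors {a, b, c, d, e, g}; p | <><>p there: a:T, b:T, c:T, d:T, e:T, g:T. ✓
— 7 worlds.

4 and 7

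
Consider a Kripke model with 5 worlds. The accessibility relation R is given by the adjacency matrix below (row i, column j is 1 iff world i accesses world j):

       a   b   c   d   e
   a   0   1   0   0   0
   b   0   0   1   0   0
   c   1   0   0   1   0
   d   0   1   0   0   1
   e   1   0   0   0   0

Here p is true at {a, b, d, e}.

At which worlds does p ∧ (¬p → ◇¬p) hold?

{a, b, d, e}

a: p is T, ¬p → ◇¬p is T. ✓
b: p is T, ¬p → ◇¬p is T. ✓
c: p is F, ¬p → ◇¬p is F. ✗
d: p is T, ¬p → ◇¬p is T. ✓
e: p is T, ¬p → ◇¬p is T. ✓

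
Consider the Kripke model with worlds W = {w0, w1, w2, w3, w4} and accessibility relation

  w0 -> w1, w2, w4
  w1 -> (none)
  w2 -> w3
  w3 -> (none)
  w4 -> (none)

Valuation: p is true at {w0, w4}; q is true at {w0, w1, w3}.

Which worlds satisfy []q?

{w1, w2, w3, w4}

w0: successors {w1, w2, w4}; q there: w1:T, w2:F, w4:F. ✗
w1: no successors, so []q holds vacuously. ✓
w2: successors {w3}; q there: w3:T. ✓
w3: no successors, so []q holds vacuously. ✓
w4: no successors, so []q holds vacuously. ✓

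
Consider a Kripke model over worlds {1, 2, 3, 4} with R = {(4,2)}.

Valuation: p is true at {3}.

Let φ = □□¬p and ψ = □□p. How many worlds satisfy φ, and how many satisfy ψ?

For □□¬p:
1: no successors, so □□¬p holds vacuously. ✓
2: no successors, so □□¬p holds vacuously. ✓
3: no successors, so □□¬p holds vacuously. ✓
4: successors {2}; □¬p there: 2:T. ✓
— 4 worlds.
For □□p:
1: no successors, so □□p holds vacuously. ✓
2: no successors, so □□p holds vacuously. ✓
3: no successors, so □□p holds vacuously. ✓
4: successors {2}; □p there: 2:T. ✓
— 4 worlds.

4 and 4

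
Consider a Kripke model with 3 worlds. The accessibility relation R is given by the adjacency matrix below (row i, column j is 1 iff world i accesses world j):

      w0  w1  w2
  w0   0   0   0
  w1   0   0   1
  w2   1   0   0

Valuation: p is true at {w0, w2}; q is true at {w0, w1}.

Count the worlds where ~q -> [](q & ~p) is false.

w0: ~q is F, [](q & ~p) is T. ✓
w1: ~q is F, [](q & ~p) is F. ✓
w2: ~q is T, [](q & ~p) is F. ✗
Satisfying worlds: {w0, w1}.
So ~q -> [](q & ~p) fails at the other 1 world.

1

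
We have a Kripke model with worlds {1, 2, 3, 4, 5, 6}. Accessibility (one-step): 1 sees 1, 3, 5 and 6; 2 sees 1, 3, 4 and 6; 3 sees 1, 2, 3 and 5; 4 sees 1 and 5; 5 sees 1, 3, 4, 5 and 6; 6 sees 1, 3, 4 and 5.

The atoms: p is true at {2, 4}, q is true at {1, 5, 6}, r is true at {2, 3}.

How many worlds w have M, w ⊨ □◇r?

3

1: successors {1, 3, 5, 6}; ◇r there: 1:T, 3:T, 5:T, 6:T. ✓
2: successors {1, 3, 4, 6}; ◇r there: 1:T, 3:T, 4:F, 6:T. ✗
3: successors {1, 2, 3, 5}; ◇r there: 1:T, 2:T, 3:T, 5:T. ✓
4: successors {1, 5}; ◇r there: 1:T, 5:T. ✓
5: successors {1, 3, 4, 5, 6}; ◇r there: 1:T, 3:T, 4:F, 5:T, 6:T. ✗
6: successors {1, 3, 4, 5}; ◇r there: 1:T, 3:T, 4:F, 5:T. ✗
Satisfying worlds: {1, 3, 4}.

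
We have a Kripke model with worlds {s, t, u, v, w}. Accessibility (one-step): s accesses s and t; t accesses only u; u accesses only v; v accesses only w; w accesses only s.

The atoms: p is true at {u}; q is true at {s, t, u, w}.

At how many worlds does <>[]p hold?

1

s: successors {s, t}; []p there: s:F, t:T. ✓
t: successors {u}; []p there: u:F. ✗
u: successors {v}; []p there: v:F. ✗
v: successors {w}; []p there: w:F. ✗
w: successors {s}; []p there: s:F. ✗
Satisfying worlds: {s}.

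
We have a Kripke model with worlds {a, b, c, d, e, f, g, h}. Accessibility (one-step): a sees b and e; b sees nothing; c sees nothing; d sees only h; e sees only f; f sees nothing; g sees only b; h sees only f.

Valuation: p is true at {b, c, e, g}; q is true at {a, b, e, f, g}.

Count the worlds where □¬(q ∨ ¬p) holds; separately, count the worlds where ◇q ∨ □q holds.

3 and 7

For □¬(q ∨ ¬p):
a: successors {b, e}; ¬(q ∨ ¬p) there: b:F, e:F. ✗
b: no successors, so □¬(q ∨ ¬p) holds vacuously. ✓
c: no successors, so □¬(q ∨ ¬p) holds vacuously. ✓
d: successors {h}; ¬(q ∨ ¬p) there: h:F. ✗
e: successors {f}; ¬(q ∨ ¬p) there: f:F. ✗
f: no successors, so □¬(q ∨ ¬p) holds vacuously. ✓
g: successors {b}; ¬(q ∨ ¬p) there: b:F. ✗
h: successors {f}; ¬(q ∨ ¬p) there: f:F. ✗
— 3 worlds.
For ◇q ∨ □q:
a: ◇q is T, □q is T. ✓
b: ◇q is F, □q is T. ✓
c: ◇q is F, □q is T. ✓
d: ◇q is F, □q is F. ✗
e: ◇q is T, □q is T. ✓
f: ◇q is F, □q is T. ✓
g: ◇q is T, □q is T. ✓
h: ◇q is T, □q is T. ✓
— 7 worlds.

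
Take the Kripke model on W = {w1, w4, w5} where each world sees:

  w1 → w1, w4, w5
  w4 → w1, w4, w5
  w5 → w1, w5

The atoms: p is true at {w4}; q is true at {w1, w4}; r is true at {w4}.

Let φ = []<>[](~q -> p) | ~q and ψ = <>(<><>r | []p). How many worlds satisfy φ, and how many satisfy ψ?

1 and 3

For []<>[](~q -> p) | ~q:
w1: []<>[](~q -> p) is F, ~q is F. ✗
w4: []<>[](~q -> p) is F, ~q is F. ✗
w5: []<>[](~q -> p) is F, ~q is T. ✓
— 1 world.
For <>(<><>r | []p):
w1: successors {w1, w4, w5}; <><>r | []p there: w1:T, w4:T, w5:T. ✓
w4: successors {w1, w4, w5}; <><>r | []p there: w1:T, w4:T, w5:T. ✓
w5: successors {w1, w5}; <><>r | []p there: w1:T, w5:T. ✓
— 3 worlds.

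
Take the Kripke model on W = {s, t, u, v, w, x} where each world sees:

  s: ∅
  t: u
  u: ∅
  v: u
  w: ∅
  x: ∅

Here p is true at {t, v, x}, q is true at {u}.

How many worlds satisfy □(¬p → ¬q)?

s: no successors, so □(¬p → ¬q) holds vacuously. ✓
t: successors {u}; ¬p → ¬q there: u:F. ✗
u: no successors, so □(¬p → ¬q) holds vacuously. ✓
v: successors {u}; ¬p → ¬q there: u:F. ✗
w: no successors, so □(¬p → ¬q) holds vacuously. ✓
x: no successors, so □(¬p → ¬q) holds vacuously. ✓
Satisfying worlds: {s, u, w, x}.

4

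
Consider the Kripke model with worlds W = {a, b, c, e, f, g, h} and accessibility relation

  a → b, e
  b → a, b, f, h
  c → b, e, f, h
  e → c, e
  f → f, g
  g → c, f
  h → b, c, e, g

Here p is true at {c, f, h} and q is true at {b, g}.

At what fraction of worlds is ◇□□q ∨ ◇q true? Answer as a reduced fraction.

a: ◇□□q is F, ◇q is T. ✓
b: ◇□□q is F, ◇q is T. ✓
c: ◇□□q is F, ◇q is T. ✓
e: ◇□□q is F, ◇q is F. ✗
f: ◇□□q is F, ◇q is T. ✓
g: ◇□□q is F, ◇q is F. ✗
h: ◇□□q is F, ◇q is T. ✓
That's 5 of 7 worlds, so 5/7.

5/7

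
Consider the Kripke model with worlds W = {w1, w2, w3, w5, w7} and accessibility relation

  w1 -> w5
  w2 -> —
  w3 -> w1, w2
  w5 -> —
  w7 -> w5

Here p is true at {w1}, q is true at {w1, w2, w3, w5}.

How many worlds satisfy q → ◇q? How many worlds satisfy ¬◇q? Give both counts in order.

3 and 2

For q → ◇q:
w1: q is T, ◇q is T. ✓
w2: q is T, ◇q is F. ✗
w3: q is T, ◇q is T. ✓
w5: q is T, ◇q is F. ✗
w7: q is F, ◇q is T. ✓
— 3 worlds.
For ¬◇q:
w1: ◇q is T. ✗
w2: ◇q is F. ✓
w3: ◇q is T. ✗
w5: ◇q is F. ✓
w7: ◇q is T. ✗
— 2 worlds.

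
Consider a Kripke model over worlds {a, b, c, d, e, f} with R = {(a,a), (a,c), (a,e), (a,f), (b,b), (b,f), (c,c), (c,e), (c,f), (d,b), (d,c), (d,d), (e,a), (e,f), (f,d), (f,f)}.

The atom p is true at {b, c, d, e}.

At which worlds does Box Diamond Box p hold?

a: successors {a, c, e, f}; Diamond Box p there: a:F, c:F, e:F, f:T. ✗
b: successors {b, f}; Diamond Box p there: b:F, f:T. ✗
c: successors {c, e, f}; Diamond Box p there: c:F, e:F, f:T. ✗
d: successors {b, c, d}; Diamond Box p there: b:F, c:F, d:T. ✗
e: successors {a, f}; Diamond Box p there: a:F, f:T. ✗
f: successors {d, f}; Diamond Box p there: d:T, f:T. ✓

{f}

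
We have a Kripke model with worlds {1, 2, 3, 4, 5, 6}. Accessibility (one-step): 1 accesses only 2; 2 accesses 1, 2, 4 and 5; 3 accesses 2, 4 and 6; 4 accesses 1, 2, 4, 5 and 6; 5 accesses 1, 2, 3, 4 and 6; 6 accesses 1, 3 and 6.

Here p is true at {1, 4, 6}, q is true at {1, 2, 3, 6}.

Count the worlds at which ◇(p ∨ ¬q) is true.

5

1: successors {2}; p ∨ ¬q there: 2:F. ✗
2: successors {1, 2, 4, 5}; p ∨ ¬q there: 1:T, 2:F, 4:T, 5:T. ✓
3: successors {2, 4, 6}; p ∨ ¬q there: 2:F, 4:T, 6:T. ✓
4: successors {1, 2, 4, 5, 6}; p ∨ ¬q there: 1:T, 2:F, 4:T, 5:T, 6:T. ✓
5: successors {1, 2, 3, 4, 6}; p ∨ ¬q there: 1:T, 2:F, 3:F, 4:T, 6:T. ✓
6: successors {1, 3, 6}; p ∨ ¬q there: 1:T, 3:F, 6:T. ✓
Satisfying worlds: {2, 3, 4, 5, 6}.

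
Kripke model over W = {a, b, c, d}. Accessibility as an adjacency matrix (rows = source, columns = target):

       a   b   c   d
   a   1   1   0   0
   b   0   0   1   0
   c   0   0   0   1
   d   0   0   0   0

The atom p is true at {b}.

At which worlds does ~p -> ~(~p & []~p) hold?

{a, b}

a: ~p is T, ~(~p & []~p) is T. ✓
b: ~p is F, ~(~p & []~p) is T. ✓
c: ~p is T, ~(~p & []~p) is F. ✗
d: ~p is T, ~(~p & []~p) is F. ✗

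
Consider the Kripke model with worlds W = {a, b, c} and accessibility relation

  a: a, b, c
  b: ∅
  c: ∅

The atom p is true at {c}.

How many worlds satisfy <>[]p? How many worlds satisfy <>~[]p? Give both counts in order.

For <>[]p:
a: successors {a, b, c}; []p there: a:F, b:T, c:T. ✓
b: no successors, so <>[]p fails. ✗
c: no successors, so <>[]p fails. ✗
— 1 world.
For <>~[]p:
a: successors {a, b, c}; ~[]p there: a:T, b:F, c:F. ✓
b: no successors, so <>~[]p fails. ✗
c: no successors, so <>~[]p fails. ✗
— 1 world.

1 and 1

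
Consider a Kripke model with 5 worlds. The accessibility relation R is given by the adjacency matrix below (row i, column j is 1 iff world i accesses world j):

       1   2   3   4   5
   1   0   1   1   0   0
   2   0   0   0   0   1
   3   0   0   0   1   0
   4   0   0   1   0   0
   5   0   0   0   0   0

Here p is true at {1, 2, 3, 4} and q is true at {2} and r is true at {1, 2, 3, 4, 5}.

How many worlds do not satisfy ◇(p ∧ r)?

1: successors {2, 3}; p ∧ r there: 2:T, 3:T. ✓
2: successors {5}; p ∧ r there: 5:F. ✗
3: successors {4}; p ∧ r there: 4:T. ✓
4: successors {3}; p ∧ r there: 3:T. ✓
5: no successors, so ◇(p ∧ r) fails. ✗
Satisfying worlds: {1, 3, 4}.
So ◇(p ∧ r) fails at the other 2 worlds.

2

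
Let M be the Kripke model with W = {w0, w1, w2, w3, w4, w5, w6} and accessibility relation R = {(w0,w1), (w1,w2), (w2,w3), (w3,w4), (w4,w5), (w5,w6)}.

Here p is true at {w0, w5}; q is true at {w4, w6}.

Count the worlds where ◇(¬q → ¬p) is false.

2

w0: successors {w1}; ¬q → ¬p there: w1:T. ✓
w1: successors {w2}; ¬q → ¬p there: w2:T. ✓
w2: successors {w3}; ¬q → ¬p there: w3:T. ✓
w3: successors {w4}; ¬q → ¬p there: w4:T. ✓
w4: successors {w5}; ¬q → ¬p there: w5:F. ✗
w5: successors {w6}; ¬q → ¬p there: w6:T. ✓
w6: no successors, so ◇(¬q → ¬p) fails. ✗
Satisfying worlds: {w0, w1, w2, w3, w5}.
So ◇(¬q → ¬p) fails at the other 2 worlds.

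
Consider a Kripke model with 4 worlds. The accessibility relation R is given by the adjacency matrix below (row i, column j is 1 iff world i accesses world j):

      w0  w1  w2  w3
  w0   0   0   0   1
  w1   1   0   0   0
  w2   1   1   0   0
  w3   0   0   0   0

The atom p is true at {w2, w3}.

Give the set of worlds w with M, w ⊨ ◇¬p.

w0: successors {w3}; ¬p there: w3:F. ✗
w1: successors {w0}; ¬p there: w0:T. ✓
w2: successors {w0, w1}; ¬p there: w0:T, w1:T. ✓
w3: no successors, so ◇¬p fails. ✗

{w1, w2}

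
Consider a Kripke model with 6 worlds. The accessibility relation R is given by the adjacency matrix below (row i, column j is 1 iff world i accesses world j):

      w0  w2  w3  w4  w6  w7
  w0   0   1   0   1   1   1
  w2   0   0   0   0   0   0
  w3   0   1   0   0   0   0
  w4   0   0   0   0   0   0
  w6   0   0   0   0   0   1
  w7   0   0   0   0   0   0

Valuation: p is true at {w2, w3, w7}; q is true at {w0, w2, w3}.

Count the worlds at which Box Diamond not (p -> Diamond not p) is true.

w0: successors {w2, w4, w6, w7}; Diamond not (p -> Diamond not p) there: w2:F, w4:F, w6:T, w7:F. ✗
w2: no successors, so Box Diamond not (p -> Diamond not p) holds vacuously. ✓
w3: successors {w2}; Diamond not (p -> Diamond not p) there: w2:F. ✗
w4: no successors, so Box Diamond not (p -> Diamond not p) holds vacuously. ✓
w6: successors {w7}; Diamond not (p -> Diamond not p) there: w7:F. ✗
w7: no successors, so Box Diamond not (p -> Diamond not p) holds vacuously. ✓
Satisfying worlds: {w2, w4, w7}.

3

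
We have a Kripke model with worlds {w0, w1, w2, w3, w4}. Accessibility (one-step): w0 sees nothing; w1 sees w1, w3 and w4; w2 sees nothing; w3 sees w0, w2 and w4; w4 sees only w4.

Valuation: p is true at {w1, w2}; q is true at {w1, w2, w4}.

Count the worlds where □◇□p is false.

w0: no successors, so □◇□p holds vacuously. ✓
w1: successors {w1, w3, w4}; ◇□p there: w1:F, w3:T, w4:F. ✗
w2: no successors, so □◇□p holds vacuously. ✓
w3: successors {w0, w2, w4}; ◇□p there: w0:F, w2:F, w4:F. ✗
w4: successors {w4}; ◇□p there: w4:F. ✗
Satisfying worlds: {w0, w2}.
So □◇□p fails at the other 3 worlds.

3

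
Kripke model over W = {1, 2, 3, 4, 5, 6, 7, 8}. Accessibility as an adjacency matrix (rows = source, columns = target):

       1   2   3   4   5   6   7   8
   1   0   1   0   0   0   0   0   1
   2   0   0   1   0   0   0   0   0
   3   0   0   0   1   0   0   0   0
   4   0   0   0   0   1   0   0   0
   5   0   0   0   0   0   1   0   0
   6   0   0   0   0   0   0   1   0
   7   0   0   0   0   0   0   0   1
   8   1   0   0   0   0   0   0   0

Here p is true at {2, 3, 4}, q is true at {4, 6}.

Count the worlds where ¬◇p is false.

3

1: ◇p is T. ✗
2: ◇p is T. ✗
3: ◇p is T. ✗
4: ◇p is F. ✓
5: ◇p is F. ✓
6: ◇p is F. ✓
7: ◇p is F. ✓
8: ◇p is F. ✓
Satisfying worlds: {4, 5, 6, 7, 8}.
So ¬◇p fails at the other 3 worlds.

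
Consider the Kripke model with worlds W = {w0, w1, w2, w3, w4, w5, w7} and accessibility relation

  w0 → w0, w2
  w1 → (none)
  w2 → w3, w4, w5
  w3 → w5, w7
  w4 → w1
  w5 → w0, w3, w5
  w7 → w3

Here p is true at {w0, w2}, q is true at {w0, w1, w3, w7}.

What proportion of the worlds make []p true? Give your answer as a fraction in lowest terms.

w0: successors {w0, w2}; p there: w0:T, w2:T. ✓
w1: no successors, so []p holds vacuously. ✓
w2: successors {w3, w4, w5}; p there: w3:F, w4:F, w5:F. ✗
w3: successors {w5, w7}; p there: w5:F, w7:F. ✗
w4: successors {w1}; p there: w1:F. ✗
w5: successors {w0, w3, w5}; p there: w0:T, w3:F, w5:F. ✗
w7: successors {w3}; p there: w3:F. ✗
That's 2 of 7 worlds, so 2/7.

2/7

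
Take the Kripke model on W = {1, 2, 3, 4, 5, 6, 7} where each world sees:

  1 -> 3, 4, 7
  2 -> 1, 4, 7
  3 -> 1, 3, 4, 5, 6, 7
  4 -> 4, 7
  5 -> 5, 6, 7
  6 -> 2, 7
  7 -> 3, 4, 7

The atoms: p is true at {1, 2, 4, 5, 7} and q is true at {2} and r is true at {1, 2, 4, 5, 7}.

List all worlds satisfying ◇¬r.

1: successors {3, 4, 7}; ¬r there: 3:T, 4:F, 7:F. ✓
2: successors {1, 4, 7}; ¬r there: 1:F, 4:F, 7:F. ✗
3: successors {1, 3, 4, 5, 6, 7}; ¬r there: 1:F, 3:T, 4:F, 5:F, 6:T, 7:F. ✓
4: successors {4, 7}; ¬r there: 4:F, 7:F. ✗
5: successors {5, 6, 7}; ¬r there: 5:F, 6:T, 7:F. ✓
6: successors {2, 7}; ¬r there: 2:F, 7:F. ✗
7: successors {3, 4, 7}; ¬r there: 3:T, 4:F, 7:F. ✓

{1, 3, 5, 7}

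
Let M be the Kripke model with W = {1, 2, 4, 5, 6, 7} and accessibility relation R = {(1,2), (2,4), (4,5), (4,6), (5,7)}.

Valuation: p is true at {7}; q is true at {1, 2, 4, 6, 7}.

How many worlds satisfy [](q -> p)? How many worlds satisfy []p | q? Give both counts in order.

For [](q -> p):
1: successors {2}; q -> p there: 2:F. ✗
2: successors {4}; q -> p there: 4:F. ✗
4: successors {5, 6}; q -> p there: 5:T, 6:F. ✗
5: successors {7}; q -> p there: 7:T. ✓
6: no successors, so [](q -> p) holds vacuously. ✓
7: no successors, so [](q -> p) holds vacuously. ✓
— 3 worlds.
For []p | q:
1: []p is F, q is T. ✓
2: []p is F, q is T. ✓
4: []p is F, q is T. ✓
5: []p is T, q is F. ✓
6: []p is T, q is T. ✓
7: []p is T, q is T. ✓
— 6 worlds.

3 and 6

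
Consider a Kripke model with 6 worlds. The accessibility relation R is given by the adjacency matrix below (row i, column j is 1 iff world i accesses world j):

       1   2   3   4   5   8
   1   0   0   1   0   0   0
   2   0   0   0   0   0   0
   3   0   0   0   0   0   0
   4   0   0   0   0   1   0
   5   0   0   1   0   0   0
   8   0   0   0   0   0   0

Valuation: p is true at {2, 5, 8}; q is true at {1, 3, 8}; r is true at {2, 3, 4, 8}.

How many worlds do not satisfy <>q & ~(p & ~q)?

5

1: <>q is T, ~(p & ~q) is T. ✓
2: <>q is F, ~(p & ~q) is F. ✗
3: <>q is F, ~(p & ~q) is T. ✗
4: <>q is F, ~(p & ~q) is T. ✗
5: <>q is T, ~(p & ~q) is F. ✗
8: <>q is F, ~(p & ~q) is T. ✗
Satisfying worlds: {1}.
So <>q & ~(p & ~q) fails at the other 5 worlds.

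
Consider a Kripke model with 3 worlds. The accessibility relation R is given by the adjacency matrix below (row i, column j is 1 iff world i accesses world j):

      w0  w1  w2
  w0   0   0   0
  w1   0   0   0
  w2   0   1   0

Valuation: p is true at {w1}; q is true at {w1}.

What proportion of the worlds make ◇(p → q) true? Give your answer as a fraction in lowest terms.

w0: no successors, so ◇(p → q) fails. ✗
w1: no successors, so ◇(p → q) fails. ✗
w2: successors {w1}; p → q there: w1:T. ✓
That's 1 of 3 worlds, so 1/3.

1/3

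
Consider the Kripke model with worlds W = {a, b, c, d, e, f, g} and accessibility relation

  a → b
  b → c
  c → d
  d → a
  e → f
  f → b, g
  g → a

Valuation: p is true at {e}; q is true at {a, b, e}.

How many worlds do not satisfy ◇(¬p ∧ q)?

3

a: successors {b}; ¬p ∧ q there: b:T. ✓
b: successors {c}; ¬p ∧ q there: c:F. ✗
c: successors {d}; ¬p ∧ q there: d:F. ✗
d: successors {a}; ¬p ∧ q there: a:T. ✓
e: successors {f}; ¬p ∧ q there: f:F. ✗
f: successors {b, g}; ¬p ∧ q there: b:T, g:F. ✓
g: successors {a}; ¬p ∧ q there: a:T. ✓
Satisfying worlds: {a, d, f, g}.
So ◇(¬p ∧ q) fails at the other 3 worlds.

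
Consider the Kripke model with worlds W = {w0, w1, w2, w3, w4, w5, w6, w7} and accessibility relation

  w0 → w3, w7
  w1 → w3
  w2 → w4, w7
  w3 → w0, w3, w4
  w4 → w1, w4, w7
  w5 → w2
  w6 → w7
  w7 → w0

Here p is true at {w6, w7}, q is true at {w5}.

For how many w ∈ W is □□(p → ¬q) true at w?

8

w0: successors {w3, w7}; □(p → ¬q) there: w3:T, w7:T. ✓
w1: successors {w3}; □(p → ¬q) there: w3:T. ✓
w2: successors {w4, w7}; □(p → ¬q) there: w4:T, w7:T. ✓
w3: successors {w0, w3, w4}; □(p → ¬q) there: w0:T, w3:T, w4:T. ✓
w4: successors {w1, w4, w7}; □(p → ¬q) there: w1:T, w4:T, w7:T. ✓
w5: successors {w2}; □(p → ¬q) there: w2:T. ✓
w6: successors {w7}; □(p → ¬q) there: w7:T. ✓
w7: successors {w0}; □(p → ¬q) there: w0:T. ✓
Satisfying worlds: {w0, w1, w2, w3, w4, w5, w6, w7}.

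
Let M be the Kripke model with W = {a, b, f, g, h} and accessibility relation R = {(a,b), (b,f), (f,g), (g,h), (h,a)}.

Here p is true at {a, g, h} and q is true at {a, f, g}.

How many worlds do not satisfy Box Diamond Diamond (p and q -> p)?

a: successors {b}; Diamond Diamond (p and q -> p) there: b:T. ✓
b: successors {f}; Diamond Diamond (p and q -> p) there: f:T. ✓
f: successors {g}; Diamond Diamond (p and q -> p) there: g:T. ✓
g: successors {h}; Diamond Diamond (p and q -> p) there: h:T. ✓
h: successors {a}; Diamond Diamond (p and q -> p) there: a:T. ✓
Satisfying worlds: {a, b, f, g, h}.
So Box Diamond Diamond (p and q -> p) fails at the other 0 worlds.

0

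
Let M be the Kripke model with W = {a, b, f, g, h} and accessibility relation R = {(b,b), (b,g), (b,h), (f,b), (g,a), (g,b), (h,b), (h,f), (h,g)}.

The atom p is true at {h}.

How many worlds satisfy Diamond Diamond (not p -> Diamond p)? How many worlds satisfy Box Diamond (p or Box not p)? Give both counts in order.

For Diamond Diamond (not p -> Diamond p):
a: no successors, so Diamond Diamond (not p -> Diamond p) fails. ✗
b: successors {b, g, h}; Diamond (not p -> Diamond p) there: b:T, g:T, h:T. ✓
f: successors {b}; Diamond (not p -> Diamond p) there: b:T. ✓
g: successors {a, b}; Diamond (not p -> Diamond p) there: a:F, b:T. ✓
h: successors {b, f, g}; Diamond (not p -> Diamond p) there: b:T, f:T, g:T. ✓
— 4 worlds.
For Box Diamond (p or Box not p):
a: no successors, so Box Diamond (p or Box not p) holds vacuously. ✓
b: successors {b, g, h}; Diamond (p or Box not p) there: b:T, g:T, h:T. ✓
f: successors {b}; Diamond (p or Box not p) there: b:T. ✓
g: successors {a, b}; Diamond (p or Box not p) there: a:F, b:T. ✗
h: successors {b, f, g}; Diamond (p or Box not p) there: b:T, f:F, g:T. ✗
— 3 worlds.

4 and 3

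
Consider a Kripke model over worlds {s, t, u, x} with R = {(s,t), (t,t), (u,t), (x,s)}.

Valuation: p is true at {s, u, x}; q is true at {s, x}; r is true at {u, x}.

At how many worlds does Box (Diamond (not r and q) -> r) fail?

s: successors {t}; Diamond (not r and q) -> r there: t:T. ✓
t: successors {t}; Diamond (not r and q) -> r there: t:T. ✓
u: successors {t}; Diamond (not r and q) -> r there: t:T. ✓
x: successors {s}; Diamond (not r and q) -> r there: s:T. ✓
Satisfying worlds: {s, t, u, x}.
So Box (Diamond (not r and q) -> r) fails at the other 0 worlds.

0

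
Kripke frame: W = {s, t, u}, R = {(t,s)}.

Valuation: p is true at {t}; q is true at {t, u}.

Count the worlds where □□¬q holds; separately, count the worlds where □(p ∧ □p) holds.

For □□¬q:
s: no successors, so □□¬q holds vacuously. ✓
t: successors {s}; □¬q there: s:T. ✓
u: no successors, so □□¬q holds vacuously. ✓
— 3 worlds.
For □(p ∧ □p):
s: no successors, so □(p ∧ □p) holds vacuously. ✓
t: successors {s}; p ∧ □p there: s:F. ✗
u: no successors, so □(p ∧ □p) holds vacuously. ✓
— 2 worlds.

3 and 2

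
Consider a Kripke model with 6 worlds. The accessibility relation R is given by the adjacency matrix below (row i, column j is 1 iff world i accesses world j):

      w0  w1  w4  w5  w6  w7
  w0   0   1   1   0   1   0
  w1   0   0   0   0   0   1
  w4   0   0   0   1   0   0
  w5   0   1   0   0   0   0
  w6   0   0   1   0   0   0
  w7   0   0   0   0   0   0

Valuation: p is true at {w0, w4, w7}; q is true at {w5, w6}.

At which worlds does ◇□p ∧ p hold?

{w0}

w0: ◇□p is T, p is T. ✓
w1: ◇□p is T, p is F. ✗
w4: ◇□p is F, p is T. ✗
w5: ◇□p is T, p is F. ✗
w6: ◇□p is F, p is F. ✗
w7: ◇□p is F, p is T. ✗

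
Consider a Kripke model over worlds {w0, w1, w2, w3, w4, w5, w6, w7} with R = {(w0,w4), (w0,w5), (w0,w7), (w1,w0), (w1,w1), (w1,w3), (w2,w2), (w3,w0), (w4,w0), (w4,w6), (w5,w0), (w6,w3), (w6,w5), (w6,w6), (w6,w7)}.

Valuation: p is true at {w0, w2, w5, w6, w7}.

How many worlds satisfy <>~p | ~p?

w0: <>~p is T, ~p is F. ✓
w1: <>~p is T, ~p is T. ✓
w2: <>~p is F, ~p is F. ✗
w3: <>~p is F, ~p is T. ✓
w4: <>~p is F, ~p is T. ✓
w5: <>~p is F, ~p is F. ✗
w6: <>~p is T, ~p is F. ✓
w7: <>~p is F, ~p is F. ✗
Satisfying worlds: {w0, w1, w3, w4, w6}.

5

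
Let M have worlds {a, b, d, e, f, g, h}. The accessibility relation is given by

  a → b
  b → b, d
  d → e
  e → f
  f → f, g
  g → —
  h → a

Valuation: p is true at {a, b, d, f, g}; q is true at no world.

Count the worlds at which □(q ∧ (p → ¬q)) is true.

a: successors {b}; q ∧ (p → ¬q) there: b:F. ✗
b: successors {b, d}; q ∧ (p → ¬q) there: b:F, d:F. ✗
d: successors {e}; q ∧ (p → ¬q) there: e:F. ✗
e: successors {f}; q ∧ (p → ¬q) there: f:F. ✗
f: successors {f, g}; q ∧ (p → ¬q) there: f:F, g:F. ✗
g: no successors, so □(q ∧ (p → ¬q)) holds vacuously. ✓
h: successors {a}; q ∧ (p → ¬q) there: a:F. ✗
Satisfying worlds: {g}.

1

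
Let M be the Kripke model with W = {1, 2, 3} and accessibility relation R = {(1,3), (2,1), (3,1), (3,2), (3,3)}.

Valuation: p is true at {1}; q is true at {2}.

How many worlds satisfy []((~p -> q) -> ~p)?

1

1: successors {3}; (~p -> q) -> ~p there: 3:T. ✓
2: successors {1}; (~p -> q) -> ~p there: 1:F. ✗
3: successors {1, 2, 3}; (~p -> q) -> ~p there: 1:F, 2:T, 3:T. ✗
Satisfying worlds: {1}.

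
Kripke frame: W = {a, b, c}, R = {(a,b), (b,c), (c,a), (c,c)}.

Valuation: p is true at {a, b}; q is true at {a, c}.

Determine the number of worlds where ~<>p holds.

1

a: <>p is T. ✗
b: <>p is F. ✓
c: <>p is T. ✗
Satisfying worlds: {b}.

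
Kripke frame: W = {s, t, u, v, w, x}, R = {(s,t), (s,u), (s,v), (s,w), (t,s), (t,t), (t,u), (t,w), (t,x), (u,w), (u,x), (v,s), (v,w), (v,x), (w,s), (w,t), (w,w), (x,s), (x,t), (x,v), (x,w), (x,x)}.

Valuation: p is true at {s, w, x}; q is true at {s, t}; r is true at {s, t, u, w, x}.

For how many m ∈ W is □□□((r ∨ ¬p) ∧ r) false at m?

6

s: successors {t, u, v, w}; □□((r ∨ ¬p) ∧ r) there: t:F, u:F, v:F, w:F. ✗
t: successors {s, t, u, w, x}; □□((r ∨ ¬p) ∧ r) there: s:T, t:F, u:F, w:F, x:F. ✗
u: successors {w, x}; □□((r ∨ ¬p) ∧ r) there: w:F, x:F. ✗
v: successors {s, w, x}; □□((r ∨ ¬p) ∧ r) there: s:T, w:F, x:F. ✗
w: successors {s, t, w}; □□((r ∨ ¬p) ∧ r) there: s:T, t:F, w:F. ✗
x: successors {s, t, v, w, x}; □□((r ∨ ¬p) ∧ r) there: s:T, t:F, v:F, w:F, x:F. ✗
Satisfying worlds: ∅.
So □□□((r ∨ ¬p) ∧ r) fails at the other 6 worlds.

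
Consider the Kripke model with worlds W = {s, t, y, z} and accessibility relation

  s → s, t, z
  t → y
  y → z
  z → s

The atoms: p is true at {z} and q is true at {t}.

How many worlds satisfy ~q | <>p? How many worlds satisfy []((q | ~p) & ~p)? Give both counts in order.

3 and 2

For ~q | <>p:
s: ~q is T, <>p is T. ✓
t: ~q is F, <>p is F. ✗
y: ~q is T, <>p is T. ✓
z: ~q is T, <>p is F. ✓
— 3 worlds.
For []((q | ~p) & ~p):
s: successors {s, t, z}; (q | ~p) & ~p there: s:T, t:T, z:F. ✗
t: successors {y}; (q | ~p) & ~p there: y:T. ✓
y: successors {z}; (q | ~p) & ~p there: z:F. ✗
z: successors {s}; (q | ~p) & ~p there: s:T. ✓
— 2 worlds.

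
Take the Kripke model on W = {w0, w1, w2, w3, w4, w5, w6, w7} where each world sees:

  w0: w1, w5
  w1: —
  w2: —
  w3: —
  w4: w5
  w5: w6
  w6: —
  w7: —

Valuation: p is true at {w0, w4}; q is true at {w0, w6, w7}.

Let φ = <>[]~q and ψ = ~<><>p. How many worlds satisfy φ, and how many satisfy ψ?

For <>[]~q:
w0: successors {w1, w5}; []~q there: w1:T, w5:F. ✓
w1: no successors, so <>[]~q fails. ✗
w2: no successors, so <>[]~q fails. ✗
w3: no successors, so <>[]~q fails. ✗
w4: successors {w5}; []~q there: w5:F. ✗
w5: successors {w6}; []~q there: w6:T. ✓
w6: no successors, so <>[]~q fails. ✗
w7: no successors, so <>[]~q fails. ✗
— 2 worlds.
For ~<><>p:
w0: <><>p is F. ✓
w1: <><>p is F. ✓
w2: <><>p is F. ✓
w3: <><>p is F. ✓
w4: <><>p is F. ✓
w5: <><>p is F. ✓
w6: <><>p is F. ✓
w7: <><>p is F. ✓
— 8 worlds.

2 and 8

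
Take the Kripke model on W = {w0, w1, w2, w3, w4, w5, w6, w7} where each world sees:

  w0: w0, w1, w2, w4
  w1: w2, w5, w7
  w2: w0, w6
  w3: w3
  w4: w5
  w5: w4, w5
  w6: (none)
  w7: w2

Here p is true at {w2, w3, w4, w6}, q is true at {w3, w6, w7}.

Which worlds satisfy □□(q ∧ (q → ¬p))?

w0: successors {w0, w1, w2, w4}; □(q ∧ (q → ¬p)) there: w0:F, w1:F, w2:F, w4:F. ✗
w1: successors {w2, w5, w7}; □(q ∧ (q → ¬p)) there: w2:F, w5:F, w7:F. ✗
w2: successors {w0, w6}; □(q ∧ (q → ¬p)) there: w0:F, w6:T. ✗
w3: successors {w3}; □(q ∧ (q → ¬p)) there: w3:F. ✗
w4: successors {w5}; □(q ∧ (q → ¬p)) there: w5:F. ✗
w5: successors {w4, w5}; □(q ∧ (q → ¬p)) there: w4:F, w5:F. ✗
w6: no successors, so □□(q ∧ (q → ¬p)) holds vacuously. ✓
w7: successors {w2}; □(q ∧ (q → ¬p)) there: w2:F. ✗

{w6}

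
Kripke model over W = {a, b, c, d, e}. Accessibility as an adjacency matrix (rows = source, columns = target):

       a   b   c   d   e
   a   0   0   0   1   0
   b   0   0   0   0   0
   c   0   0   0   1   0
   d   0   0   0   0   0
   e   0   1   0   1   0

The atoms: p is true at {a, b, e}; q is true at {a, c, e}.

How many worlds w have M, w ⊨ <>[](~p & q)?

3

a: successors {d}; [](~p & q) there: d:T. ✓
b: no successors, so <>[](~p & q) fails. ✗
c: successors {d}; [](~p & q) there: d:T. ✓
d: no successors, so <>[](~p & q) fails. ✗
e: successors {b, d}; [](~p & q) there: b:T, d:T. ✓
Satisfying worlds: {a, c, e}.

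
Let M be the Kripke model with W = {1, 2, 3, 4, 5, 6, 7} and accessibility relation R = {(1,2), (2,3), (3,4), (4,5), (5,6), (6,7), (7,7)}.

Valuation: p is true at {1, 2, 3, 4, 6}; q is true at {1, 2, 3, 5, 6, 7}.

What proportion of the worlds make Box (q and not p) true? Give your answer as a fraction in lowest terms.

1: successors {2}; q and not p there: 2:F. ✗
2: successors {3}; q and not p there: 3:F. ✗
3: successors {4}; q and not p there: 4:F. ✗
4: successors {5}; q and not p there: 5:T. ✓
5: successors {6}; q and not p there: 6:F. ✗
6: successors {7}; q and not p there: 7:T. ✓
7: successors {7}; q and not p there: 7:T. ✓
That's 3 of 7 worlds, so 3/7.

3/7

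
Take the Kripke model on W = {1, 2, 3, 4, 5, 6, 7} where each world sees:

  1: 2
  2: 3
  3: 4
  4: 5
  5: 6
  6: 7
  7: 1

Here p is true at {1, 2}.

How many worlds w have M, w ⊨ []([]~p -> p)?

3

1: successors {2}; []~p -> p there: 2:T. ✓
2: successors {3}; []~p -> p there: 3:F. ✗
3: successors {4}; []~p -> p there: 4:F. ✗
4: successors {5}; []~p -> p there: 5:F. ✗
5: successors {6}; []~p -> p there: 6:F. ✗
6: successors {7}; []~p -> p there: 7:T. ✓
7: successors {1}; []~p -> p there: 1:T. ✓
Satisfying worlds: {1, 6, 7}.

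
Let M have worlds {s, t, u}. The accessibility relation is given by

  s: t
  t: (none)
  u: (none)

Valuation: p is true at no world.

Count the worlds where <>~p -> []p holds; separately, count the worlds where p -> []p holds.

For <>~p -> []p:
s: <>~p is T, []p is F. ✗
t: <>~p is F, []p is T. ✓
u: <>~p is F, []p is T. ✓
— 2 worlds.
For p -> []p:
s: p is F, []p is F. ✓
t: p is F, []p is T. ✓
u: p is F, []p is T. ✓
— 3 worlds.

2 and 3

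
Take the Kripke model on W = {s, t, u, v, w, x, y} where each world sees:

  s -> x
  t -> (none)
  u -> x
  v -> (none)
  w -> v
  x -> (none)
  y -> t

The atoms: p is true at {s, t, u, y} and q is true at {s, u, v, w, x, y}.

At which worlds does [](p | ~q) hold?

s: successors {x}; p | ~q there: x:F. ✗
t: no successors, so [](p | ~q) holds vacuously. ✓
u: successors {x}; p | ~q there: x:F. ✗
v: no successors, so [](p | ~q) holds vacuously. ✓
w: successors {v}; p | ~q there: v:F. ✗
x: no successors, so [](p | ~q) holds vacuously. ✓
y: successors {t}; p | ~q there: t:T. ✓

{t, v, x, y}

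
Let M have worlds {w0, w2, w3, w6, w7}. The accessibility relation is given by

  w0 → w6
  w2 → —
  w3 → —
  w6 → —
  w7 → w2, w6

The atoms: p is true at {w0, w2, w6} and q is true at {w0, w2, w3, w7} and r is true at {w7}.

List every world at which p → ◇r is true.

{w3, w7}

w0: p is T, ◇r is F. ✗
w2: p is T, ◇r is F. ✗
w3: p is F, ◇r is F. ✓
w6: p is T, ◇r is F. ✗
w7: p is F, ◇r is F. ✓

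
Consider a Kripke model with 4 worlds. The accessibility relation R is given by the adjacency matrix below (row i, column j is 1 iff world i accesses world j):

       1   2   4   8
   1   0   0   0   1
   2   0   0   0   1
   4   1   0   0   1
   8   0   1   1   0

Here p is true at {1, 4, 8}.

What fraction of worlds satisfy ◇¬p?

1: successors {8}; ¬p there: 8:F. ✗
2: successors {8}; ¬p there: 8:F. ✗
4: successors {1, 8}; ¬p there: 1:F, 8:F. ✗
8: successors {2, 4}; ¬p there: 2:T, 4:F. ✓
That's 1 of 4 worlds, so 1/4.

1/4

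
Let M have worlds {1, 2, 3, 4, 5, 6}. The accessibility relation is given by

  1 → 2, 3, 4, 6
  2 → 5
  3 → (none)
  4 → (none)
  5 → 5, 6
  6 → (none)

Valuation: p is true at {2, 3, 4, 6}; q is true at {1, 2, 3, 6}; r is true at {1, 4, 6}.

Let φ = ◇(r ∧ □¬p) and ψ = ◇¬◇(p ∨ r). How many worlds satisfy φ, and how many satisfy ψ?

2 and 2

For ◇(r ∧ □¬p):
1: successors {2, 3, 4, 6}; r ∧ □¬p there: 2:F, 3:F, 4:T, 6:T. ✓
2: successors {5}; r ∧ □¬p there: 5:F. ✗
3: no successors, so ◇(r ∧ □¬p) fails. ✗
4: no successors, so ◇(r ∧ □¬p) fails. ✗
5: successors {5, 6}; r ∧ □¬p there: 5:F, 6:T. ✓
6: no successors, so ◇(r ∧ □¬p) fails. ✗
— 2 worlds.
For ◇¬◇(p ∨ r):
1: successors {2, 3, 4, 6}; ¬◇(p ∨ r) there: 2:T, 3:T, 4:T, 6:T. ✓
2: successors {5}; ¬◇(p ∨ r) there: 5:F. ✗
3: no successors, so ◇¬◇(p ∨ r) fails. ✗
4: no successors, so ◇¬◇(p ∨ r) fails. ✗
5: successors {5, 6}; ¬◇(p ∨ r) there: 5:F, 6:T. ✓
6: no successors, so ◇¬◇(p ∨ r) fails. ✗
— 2 worlds.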